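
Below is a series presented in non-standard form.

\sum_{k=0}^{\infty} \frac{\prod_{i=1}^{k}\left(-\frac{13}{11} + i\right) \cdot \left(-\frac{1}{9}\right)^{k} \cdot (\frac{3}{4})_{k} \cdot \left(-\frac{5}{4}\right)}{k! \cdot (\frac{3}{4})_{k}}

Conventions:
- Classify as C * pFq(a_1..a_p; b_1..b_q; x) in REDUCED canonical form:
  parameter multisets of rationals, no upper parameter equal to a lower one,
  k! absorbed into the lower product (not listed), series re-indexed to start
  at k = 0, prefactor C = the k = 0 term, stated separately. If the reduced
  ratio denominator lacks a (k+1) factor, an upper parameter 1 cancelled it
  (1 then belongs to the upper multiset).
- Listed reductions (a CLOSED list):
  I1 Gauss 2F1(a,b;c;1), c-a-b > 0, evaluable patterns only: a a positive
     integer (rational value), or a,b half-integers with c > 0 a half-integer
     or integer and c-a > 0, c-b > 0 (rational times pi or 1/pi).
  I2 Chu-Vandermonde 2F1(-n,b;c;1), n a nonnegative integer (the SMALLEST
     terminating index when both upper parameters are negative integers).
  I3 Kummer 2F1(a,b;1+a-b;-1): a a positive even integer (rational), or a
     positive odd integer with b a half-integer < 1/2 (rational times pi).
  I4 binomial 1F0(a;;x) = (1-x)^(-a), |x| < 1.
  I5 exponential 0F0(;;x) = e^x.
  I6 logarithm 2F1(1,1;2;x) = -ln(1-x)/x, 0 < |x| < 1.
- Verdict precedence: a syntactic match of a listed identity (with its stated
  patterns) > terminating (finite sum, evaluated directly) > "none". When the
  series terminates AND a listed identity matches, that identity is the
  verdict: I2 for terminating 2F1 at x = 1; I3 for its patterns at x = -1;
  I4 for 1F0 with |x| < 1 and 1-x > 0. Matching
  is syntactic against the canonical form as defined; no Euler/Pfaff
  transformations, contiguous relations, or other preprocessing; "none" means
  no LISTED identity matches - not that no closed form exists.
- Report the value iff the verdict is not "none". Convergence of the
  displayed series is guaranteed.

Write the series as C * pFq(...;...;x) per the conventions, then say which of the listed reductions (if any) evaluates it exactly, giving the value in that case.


Prefactor -\frac{5}{4}, argument -\frac{1}{9}: 1F0 with upper {-\frac{2}{11}} over lower {-}. Verdict: the binomial series (I4) matches (the 1F0 binomial series: exponent 2/11, x = -\frac{1}{9}). Exact value: \left(-\frac{5}{4}\right) \cdot \left(\frac{10}{9}\right)^{\frac{2}{11}}.

The tell: t_0 being -\frac{5}{4}, the running product (C = -5/4, x = -1/9) telescopes to a rising factorial.
Consecutive-term ratio: r(k) = -\frac{1}{9} * (k-\frac{2}{11}) / [(k+1)] - rational in k. x = -\frac{1}{9}; t_0 = -\frac{5}{4}; negate the roots.


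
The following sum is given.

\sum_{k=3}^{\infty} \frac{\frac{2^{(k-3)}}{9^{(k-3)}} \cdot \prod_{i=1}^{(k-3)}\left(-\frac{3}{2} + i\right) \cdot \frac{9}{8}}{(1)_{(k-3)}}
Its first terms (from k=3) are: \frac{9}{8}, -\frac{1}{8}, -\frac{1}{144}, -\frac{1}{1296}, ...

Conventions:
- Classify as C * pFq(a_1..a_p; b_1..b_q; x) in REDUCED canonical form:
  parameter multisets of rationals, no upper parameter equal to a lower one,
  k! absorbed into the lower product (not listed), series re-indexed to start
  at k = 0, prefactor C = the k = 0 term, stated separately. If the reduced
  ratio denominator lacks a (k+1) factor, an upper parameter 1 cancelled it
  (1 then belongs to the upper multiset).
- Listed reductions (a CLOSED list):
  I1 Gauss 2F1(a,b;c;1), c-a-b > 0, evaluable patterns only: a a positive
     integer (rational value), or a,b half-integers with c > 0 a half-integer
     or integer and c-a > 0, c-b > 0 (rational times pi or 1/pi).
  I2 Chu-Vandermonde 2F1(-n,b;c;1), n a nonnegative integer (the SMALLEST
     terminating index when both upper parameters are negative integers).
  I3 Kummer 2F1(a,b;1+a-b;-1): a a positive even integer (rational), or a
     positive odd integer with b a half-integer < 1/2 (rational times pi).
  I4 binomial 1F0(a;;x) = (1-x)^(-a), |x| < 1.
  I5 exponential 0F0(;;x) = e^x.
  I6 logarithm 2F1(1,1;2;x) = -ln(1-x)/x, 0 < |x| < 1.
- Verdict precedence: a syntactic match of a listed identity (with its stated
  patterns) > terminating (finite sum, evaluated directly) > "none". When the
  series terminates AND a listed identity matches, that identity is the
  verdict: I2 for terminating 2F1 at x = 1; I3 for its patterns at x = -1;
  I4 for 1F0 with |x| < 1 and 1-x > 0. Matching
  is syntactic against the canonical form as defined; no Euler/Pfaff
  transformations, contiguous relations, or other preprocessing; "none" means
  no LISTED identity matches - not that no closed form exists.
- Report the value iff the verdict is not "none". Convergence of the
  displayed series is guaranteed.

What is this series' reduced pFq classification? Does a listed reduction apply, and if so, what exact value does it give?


With C = \frac{9}{8}: the canonical form is 1F0(-\frac{1}{2}; -; \frac{2}{9}). Verdict (x = \frac{2}{9}): binomial (I4) applies (the 1F0 binomial series: exponent 1/2, x = \frac{2}{9}). Its exact value is \frac{9}{8} \cdot \left(\frac{7}{9}\right)^{\frac{1}{2}}.

Key observation: x = \frac{2}{9} and (1)_k (C = 9/8, x = 2/9) is k! itself.
Step ratio: r(k) = \frac{2}{9} * (k-\frac{1}{2}) / [(k+1)] - rational in k, leading ratio \frac{2}{9}; with t_0 = \frac{9}{8}, classification follows.


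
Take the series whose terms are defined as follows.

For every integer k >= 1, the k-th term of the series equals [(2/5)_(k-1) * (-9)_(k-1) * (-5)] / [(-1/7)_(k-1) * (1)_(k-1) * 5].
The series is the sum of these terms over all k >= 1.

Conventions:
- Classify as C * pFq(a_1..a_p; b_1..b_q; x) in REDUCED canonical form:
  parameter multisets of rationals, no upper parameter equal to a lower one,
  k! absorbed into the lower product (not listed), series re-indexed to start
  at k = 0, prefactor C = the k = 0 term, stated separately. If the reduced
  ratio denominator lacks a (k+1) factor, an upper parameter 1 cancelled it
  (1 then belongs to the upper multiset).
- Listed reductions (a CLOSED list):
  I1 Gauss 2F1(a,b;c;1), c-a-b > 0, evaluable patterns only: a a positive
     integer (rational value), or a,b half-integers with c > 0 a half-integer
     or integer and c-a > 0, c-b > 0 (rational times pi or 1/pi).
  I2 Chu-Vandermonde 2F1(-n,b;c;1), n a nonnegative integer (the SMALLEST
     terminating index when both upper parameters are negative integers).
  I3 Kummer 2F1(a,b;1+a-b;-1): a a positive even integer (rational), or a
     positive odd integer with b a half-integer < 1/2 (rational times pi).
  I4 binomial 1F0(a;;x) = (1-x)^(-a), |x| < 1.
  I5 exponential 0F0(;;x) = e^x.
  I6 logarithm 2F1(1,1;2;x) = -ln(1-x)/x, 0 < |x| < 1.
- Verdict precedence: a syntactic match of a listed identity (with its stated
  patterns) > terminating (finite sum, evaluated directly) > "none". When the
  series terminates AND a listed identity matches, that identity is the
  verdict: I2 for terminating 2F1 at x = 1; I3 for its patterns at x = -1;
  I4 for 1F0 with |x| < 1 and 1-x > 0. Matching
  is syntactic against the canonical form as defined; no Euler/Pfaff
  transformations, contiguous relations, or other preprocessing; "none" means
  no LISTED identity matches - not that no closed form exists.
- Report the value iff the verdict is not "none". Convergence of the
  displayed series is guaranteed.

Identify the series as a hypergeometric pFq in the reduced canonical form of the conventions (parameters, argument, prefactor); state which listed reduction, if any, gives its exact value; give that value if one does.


With C = -1: the canonical form is 2F1(-9, 2/5; -1/7; 1). Verdict: Chu-Vandermonde (I2) matches (terminating 2F1 at x = 1 with n = 9, b = 2/5, c = -1/7). Value: -5625026209/6005859375.

Key observation: t_0 = -1 here, and the constant factors (C = -1) combine into one prefactor.
Term ratio: r(k) = 1 * (k-9) (k+2/5) / [(k-1/7) (k+1)] - poly over poly, x = 1 from leading terms; C = -1 at k = 0.


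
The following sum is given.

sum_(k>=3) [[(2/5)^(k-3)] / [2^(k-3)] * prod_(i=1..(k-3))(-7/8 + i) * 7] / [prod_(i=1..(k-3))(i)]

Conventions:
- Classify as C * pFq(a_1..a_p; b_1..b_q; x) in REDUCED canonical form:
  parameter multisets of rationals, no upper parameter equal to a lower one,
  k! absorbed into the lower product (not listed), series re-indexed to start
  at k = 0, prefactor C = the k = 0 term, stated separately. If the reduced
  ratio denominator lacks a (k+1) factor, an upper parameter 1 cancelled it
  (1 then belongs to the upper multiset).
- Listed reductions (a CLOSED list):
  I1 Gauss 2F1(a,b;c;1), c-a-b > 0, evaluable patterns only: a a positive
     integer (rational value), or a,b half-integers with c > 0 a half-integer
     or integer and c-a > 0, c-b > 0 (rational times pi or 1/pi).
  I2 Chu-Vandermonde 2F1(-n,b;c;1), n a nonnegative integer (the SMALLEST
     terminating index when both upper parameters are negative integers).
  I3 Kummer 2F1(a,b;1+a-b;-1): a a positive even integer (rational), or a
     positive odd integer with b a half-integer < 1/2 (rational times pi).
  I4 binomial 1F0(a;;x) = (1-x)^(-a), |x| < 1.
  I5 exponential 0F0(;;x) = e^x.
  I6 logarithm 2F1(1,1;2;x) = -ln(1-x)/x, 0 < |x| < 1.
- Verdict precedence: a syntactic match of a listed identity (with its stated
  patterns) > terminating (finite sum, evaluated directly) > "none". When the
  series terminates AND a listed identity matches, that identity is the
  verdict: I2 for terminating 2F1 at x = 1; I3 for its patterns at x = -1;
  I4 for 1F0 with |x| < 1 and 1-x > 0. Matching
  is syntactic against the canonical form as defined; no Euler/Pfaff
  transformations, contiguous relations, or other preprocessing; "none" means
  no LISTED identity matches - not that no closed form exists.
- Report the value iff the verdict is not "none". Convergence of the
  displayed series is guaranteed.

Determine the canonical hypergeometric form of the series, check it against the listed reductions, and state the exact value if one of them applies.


The series (x = 1/5) is 1F0: upper {1/8}, lower {-}, prefactor 7. Verdict: the binomial series (I4) applies (the 1F0 binomial series: exponent -1/8, x = 1/5). Its exact value is 7 * (4/5)^(-1/8).

The tell: x = (1/5) and the running product (C = 7) telescopes to a rising factorial.
Ratio: r(k) = (1/5) * (k+1/8) / [(k+1)] - rational in k, leading ratio (1/5); with t_0 = 7, classification follows.


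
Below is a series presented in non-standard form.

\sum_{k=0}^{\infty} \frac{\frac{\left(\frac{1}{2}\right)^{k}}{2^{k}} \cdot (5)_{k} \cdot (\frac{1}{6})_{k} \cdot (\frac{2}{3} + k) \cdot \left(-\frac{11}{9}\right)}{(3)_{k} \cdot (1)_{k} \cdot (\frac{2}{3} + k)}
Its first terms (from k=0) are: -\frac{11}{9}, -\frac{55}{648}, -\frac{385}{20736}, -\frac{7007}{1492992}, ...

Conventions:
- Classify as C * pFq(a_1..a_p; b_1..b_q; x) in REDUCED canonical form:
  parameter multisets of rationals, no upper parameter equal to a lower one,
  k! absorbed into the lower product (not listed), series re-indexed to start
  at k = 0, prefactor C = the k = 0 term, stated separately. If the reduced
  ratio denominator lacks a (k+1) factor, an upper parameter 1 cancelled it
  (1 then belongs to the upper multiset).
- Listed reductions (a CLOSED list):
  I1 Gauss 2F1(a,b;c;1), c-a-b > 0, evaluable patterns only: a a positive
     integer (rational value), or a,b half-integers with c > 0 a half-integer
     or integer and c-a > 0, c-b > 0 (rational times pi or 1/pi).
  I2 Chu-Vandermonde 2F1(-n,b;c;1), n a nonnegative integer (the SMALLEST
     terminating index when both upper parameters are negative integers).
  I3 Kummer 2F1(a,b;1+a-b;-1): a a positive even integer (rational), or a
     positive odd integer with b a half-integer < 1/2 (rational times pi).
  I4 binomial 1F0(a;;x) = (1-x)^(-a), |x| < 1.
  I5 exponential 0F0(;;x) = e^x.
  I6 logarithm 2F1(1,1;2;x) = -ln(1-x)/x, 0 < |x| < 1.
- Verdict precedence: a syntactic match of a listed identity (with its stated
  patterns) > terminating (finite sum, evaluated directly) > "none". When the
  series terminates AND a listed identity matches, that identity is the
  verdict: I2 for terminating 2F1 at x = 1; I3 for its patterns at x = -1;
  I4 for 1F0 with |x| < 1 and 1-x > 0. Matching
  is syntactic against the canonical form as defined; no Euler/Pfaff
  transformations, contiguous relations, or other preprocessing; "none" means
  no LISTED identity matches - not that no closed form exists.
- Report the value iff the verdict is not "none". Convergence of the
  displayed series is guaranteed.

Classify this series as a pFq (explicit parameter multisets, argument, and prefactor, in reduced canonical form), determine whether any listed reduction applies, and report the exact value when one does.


First insight: t_0 being -\frac{11}{9}, the two k-th powers (prefactor -11/9) combine into one argument.
Adjacent-term ratio: r(k) = \frac{1}{4} * (k+\frac{1}{6}) (k+5) / [(k+3) (k+1)] - rational; roots negated = parameters, x = \frac{1}{4}, C = -\frac{11}{9}.

With C = -\frac{11}{9}: the canonical form is 2F1(\frac{1}{6}, 5; 3; \frac{1}{4}). Verdict: none - at argument \frac{1}{4} the multisets {\frac{1}{6}, 5} ; {3} match no listed identity.


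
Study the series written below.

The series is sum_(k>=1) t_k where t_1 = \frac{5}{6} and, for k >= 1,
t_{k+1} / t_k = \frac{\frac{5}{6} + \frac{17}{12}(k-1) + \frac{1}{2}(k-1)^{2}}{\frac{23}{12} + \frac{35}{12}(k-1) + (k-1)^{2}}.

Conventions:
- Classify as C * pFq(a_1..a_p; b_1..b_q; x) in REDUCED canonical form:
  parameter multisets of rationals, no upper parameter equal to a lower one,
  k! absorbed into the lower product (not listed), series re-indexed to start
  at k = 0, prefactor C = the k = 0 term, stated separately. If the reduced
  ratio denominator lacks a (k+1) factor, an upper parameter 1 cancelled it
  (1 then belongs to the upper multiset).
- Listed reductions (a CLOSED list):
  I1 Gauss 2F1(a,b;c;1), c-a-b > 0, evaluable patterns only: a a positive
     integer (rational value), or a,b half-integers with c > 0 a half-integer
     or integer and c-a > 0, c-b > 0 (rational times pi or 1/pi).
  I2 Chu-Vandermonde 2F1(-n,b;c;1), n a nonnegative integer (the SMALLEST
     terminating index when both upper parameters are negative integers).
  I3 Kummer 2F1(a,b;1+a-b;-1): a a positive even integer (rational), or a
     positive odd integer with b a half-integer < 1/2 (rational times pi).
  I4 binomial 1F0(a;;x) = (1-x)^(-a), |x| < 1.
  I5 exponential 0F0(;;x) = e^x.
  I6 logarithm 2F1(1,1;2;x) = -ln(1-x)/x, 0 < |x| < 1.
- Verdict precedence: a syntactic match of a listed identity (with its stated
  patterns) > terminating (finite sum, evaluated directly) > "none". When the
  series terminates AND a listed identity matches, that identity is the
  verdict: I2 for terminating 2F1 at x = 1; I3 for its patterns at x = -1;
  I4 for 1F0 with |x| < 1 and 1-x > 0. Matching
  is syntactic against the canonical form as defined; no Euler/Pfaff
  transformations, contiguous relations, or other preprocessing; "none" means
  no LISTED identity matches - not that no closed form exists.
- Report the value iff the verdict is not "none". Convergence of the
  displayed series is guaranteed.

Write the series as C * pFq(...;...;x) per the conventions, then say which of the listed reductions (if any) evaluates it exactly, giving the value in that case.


The tell: t_0 = \frac{5}{6} here, and roots of the ratio polynomials (C = 5/6) are the negated parameters.
Ratio: r(k) = \frac{1}{2} * (k+\frac{5}{6}) (k+2) / [(k+\frac{23}{12}) (k+1)] - rational in k, leading ratio \frac{1}{2}; with t_0 = \frac{5}{6}, classification follows.

x = \frac{1}{2} here; the reduced form reads 2F1, upper {\frac{5}{6}, 2}, lower {\frac{23}{12}}, C = \frac{5}{6}. Verdict: none - at argument \frac{1}{2} the multisets {\frac{5}{6}, 2} ; {\frac{23}{12}} match no listed identity.


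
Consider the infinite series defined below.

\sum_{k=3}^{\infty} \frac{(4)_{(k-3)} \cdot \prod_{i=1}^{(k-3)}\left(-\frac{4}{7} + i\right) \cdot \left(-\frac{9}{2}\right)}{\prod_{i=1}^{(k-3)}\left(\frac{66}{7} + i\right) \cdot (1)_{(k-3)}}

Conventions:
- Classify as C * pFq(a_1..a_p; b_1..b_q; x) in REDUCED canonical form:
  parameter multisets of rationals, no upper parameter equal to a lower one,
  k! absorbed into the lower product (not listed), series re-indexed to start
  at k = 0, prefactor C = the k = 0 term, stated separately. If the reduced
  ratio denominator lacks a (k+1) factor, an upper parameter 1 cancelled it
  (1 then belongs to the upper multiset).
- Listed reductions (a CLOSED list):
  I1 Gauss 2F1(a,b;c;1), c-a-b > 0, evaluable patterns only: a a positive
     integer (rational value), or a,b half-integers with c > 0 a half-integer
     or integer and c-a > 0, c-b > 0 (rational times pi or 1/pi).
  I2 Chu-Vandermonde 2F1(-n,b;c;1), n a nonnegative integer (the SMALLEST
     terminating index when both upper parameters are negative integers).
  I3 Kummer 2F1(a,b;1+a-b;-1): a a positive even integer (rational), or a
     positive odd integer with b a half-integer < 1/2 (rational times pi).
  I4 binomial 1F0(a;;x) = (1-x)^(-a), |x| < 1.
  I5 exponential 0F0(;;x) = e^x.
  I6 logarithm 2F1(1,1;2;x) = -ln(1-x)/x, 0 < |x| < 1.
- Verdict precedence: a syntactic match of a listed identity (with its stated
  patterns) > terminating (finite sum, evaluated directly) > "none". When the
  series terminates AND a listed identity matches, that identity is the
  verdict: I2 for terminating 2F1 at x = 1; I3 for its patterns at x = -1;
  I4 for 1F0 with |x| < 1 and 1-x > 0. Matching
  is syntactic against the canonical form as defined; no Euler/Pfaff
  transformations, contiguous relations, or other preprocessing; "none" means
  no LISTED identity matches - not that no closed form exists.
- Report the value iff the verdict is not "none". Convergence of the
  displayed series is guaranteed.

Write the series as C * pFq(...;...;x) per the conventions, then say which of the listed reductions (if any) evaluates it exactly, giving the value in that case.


This is -\frac{9}{2} * 2F1(\frac{3}{7}, 4; \frac{73}{7}; 1) in reduced canonical form. Verdict: Gauss (I1, integer-parameter pattern) fires (x = 1: the Gamma ratio telescopes since c-a-b = 6 > 0 and a = 4 in Z>0). Value: -\frac{379665}{67228}.

Key observation: from the first term -\frac{9}{2}: the running product (prefactor -9/2) telescopes to a rising factorial.
Term ratio: r(k) = 1 * (k+\frac{3}{7}) (k+4) / [(k+\frac{73}{7}) (k+1)] - rational in k. x = 1; t_0 = -\frac{9}{2}; negate the roots.


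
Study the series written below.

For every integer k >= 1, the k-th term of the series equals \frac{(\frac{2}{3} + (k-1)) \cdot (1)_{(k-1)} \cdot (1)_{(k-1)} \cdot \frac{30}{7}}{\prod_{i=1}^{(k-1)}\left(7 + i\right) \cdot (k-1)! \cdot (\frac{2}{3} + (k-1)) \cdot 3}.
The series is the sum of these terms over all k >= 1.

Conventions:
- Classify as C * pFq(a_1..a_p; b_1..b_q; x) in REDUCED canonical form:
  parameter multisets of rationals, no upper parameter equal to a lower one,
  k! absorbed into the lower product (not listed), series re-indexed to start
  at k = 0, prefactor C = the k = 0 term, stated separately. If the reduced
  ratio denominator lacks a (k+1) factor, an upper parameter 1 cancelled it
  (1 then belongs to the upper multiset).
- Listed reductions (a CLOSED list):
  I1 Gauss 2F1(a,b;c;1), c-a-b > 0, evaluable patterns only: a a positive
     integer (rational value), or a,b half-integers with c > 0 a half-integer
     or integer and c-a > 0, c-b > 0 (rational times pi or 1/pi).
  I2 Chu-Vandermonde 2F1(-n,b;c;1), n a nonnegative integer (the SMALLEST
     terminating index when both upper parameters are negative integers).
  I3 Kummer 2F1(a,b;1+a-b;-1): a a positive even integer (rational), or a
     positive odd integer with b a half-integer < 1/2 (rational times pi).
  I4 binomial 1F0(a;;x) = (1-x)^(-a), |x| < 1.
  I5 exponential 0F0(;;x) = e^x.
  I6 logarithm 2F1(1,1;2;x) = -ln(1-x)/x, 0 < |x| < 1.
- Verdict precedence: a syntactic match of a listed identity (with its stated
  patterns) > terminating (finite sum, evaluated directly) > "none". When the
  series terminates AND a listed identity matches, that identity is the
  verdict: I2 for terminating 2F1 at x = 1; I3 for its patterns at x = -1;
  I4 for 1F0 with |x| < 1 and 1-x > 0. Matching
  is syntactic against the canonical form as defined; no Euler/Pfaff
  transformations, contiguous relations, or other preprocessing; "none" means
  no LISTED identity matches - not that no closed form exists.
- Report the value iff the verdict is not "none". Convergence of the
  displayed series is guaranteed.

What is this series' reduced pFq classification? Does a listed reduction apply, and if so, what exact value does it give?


The tell: with t_0 = \frac{10}{7}, striking the common factor k + 2/3 reduces the term (C = 10/7, x = 1).
Adjacent-term ratio: r(k) = 1 * (k+1) (k+1) / [(k+8) (k+1)] - rational in k, leading ratio 1; with t_0 = \frac{10}{7}, classification follows.

Reduced: x = 1, 2F1, upper = {1, 1}, lower = {8}, C = \frac{10}{7}. Verdict at x = 1: Gauss's theorem (I1) matches (x = 1: the Gamma ratio telescopes since c-a-b = 6 > 0 and a = 1 in Z>0). Sum: \frac{5}{3}.


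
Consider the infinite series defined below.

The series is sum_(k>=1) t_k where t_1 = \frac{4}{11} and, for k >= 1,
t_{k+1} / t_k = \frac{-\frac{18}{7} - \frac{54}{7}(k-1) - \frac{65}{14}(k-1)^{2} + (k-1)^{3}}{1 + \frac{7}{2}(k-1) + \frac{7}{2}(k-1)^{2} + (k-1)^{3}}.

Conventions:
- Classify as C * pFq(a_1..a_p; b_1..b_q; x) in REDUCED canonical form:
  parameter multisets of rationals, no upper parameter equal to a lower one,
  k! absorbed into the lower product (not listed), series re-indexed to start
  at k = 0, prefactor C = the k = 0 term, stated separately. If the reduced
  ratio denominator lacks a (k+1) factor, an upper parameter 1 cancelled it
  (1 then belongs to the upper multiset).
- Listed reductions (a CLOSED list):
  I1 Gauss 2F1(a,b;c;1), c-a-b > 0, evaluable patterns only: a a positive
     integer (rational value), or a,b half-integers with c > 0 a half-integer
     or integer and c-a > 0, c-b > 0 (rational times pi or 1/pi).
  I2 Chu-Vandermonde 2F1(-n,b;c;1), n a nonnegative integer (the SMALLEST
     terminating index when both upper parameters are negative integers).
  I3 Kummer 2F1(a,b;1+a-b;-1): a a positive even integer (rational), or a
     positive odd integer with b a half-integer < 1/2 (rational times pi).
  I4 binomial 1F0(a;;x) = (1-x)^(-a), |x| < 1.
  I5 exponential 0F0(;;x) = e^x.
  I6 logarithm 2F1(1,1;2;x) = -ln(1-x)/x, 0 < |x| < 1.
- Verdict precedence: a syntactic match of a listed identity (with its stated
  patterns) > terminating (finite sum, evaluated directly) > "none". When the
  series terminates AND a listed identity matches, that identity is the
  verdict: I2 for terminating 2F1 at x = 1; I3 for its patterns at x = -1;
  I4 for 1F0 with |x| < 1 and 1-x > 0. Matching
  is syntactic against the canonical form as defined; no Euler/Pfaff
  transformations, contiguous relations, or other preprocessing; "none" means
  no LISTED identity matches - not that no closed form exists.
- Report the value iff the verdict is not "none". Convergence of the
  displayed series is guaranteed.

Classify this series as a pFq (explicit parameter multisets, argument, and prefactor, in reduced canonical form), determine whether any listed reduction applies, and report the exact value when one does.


This is \frac{4}{11} * 2F1(-6, \frac{6}{7}; 2; 1) in reduced canonical form. Verdict: the Chu-Vandermonde identity I2 applies (terminating 2F1 at x = 1 with n = 6, b = 6/7, c = 2). Hence: \frac{59856}{823543}.

The tell: t_0 = \frac{4}{11} here, and the ratio is unreduced: k + 1/2 divides both sides (C = 4/11).
Term ratio: r(k) = 1 * (k-6) (k+\frac{6}{7}) / [(k+2) (k+1)] - poly over poly, x = 1 from leading terms; C = \frac{4}{11} at k = 0.


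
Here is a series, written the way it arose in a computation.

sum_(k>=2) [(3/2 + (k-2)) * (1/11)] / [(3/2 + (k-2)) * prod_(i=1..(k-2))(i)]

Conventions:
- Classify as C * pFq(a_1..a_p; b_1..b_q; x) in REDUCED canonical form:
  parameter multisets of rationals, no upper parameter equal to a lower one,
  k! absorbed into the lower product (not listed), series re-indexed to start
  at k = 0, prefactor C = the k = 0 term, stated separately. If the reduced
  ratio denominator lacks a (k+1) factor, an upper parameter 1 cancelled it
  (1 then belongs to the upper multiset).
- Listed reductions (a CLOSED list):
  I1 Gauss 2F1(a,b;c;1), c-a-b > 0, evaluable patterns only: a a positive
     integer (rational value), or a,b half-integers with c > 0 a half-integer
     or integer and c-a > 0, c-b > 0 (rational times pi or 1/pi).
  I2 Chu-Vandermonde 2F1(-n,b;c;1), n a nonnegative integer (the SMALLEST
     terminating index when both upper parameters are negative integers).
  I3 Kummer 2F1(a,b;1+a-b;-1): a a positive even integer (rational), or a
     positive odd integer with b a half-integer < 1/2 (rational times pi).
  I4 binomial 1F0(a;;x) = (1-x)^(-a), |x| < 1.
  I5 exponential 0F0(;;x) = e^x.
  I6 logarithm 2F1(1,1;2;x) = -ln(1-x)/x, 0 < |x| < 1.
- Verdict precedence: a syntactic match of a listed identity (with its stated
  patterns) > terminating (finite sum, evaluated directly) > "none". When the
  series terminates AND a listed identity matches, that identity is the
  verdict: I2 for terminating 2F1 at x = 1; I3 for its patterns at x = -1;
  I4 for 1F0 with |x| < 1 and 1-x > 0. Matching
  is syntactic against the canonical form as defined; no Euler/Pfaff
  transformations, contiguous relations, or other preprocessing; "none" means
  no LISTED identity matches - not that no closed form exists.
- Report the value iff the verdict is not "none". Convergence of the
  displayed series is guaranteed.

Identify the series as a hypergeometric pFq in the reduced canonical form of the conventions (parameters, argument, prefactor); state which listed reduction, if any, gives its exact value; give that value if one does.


At argument 1: a 0F0 with upper {-}, lower {-}, scaled by C = 1/11. Verdict: this is the I5 exponential reduction (the 0F0 exponential series at x = 1). Hence: (1/11) * e^(1).

Key observation: x = 1 and the factor k + 3/2 cancels (top and bottom), leaving C = 1/11.
Term ratio: r(k) = 1 * 1 / [(k+1)] - rational in k. x = 1; t_0 = 1/11; negate the roots.


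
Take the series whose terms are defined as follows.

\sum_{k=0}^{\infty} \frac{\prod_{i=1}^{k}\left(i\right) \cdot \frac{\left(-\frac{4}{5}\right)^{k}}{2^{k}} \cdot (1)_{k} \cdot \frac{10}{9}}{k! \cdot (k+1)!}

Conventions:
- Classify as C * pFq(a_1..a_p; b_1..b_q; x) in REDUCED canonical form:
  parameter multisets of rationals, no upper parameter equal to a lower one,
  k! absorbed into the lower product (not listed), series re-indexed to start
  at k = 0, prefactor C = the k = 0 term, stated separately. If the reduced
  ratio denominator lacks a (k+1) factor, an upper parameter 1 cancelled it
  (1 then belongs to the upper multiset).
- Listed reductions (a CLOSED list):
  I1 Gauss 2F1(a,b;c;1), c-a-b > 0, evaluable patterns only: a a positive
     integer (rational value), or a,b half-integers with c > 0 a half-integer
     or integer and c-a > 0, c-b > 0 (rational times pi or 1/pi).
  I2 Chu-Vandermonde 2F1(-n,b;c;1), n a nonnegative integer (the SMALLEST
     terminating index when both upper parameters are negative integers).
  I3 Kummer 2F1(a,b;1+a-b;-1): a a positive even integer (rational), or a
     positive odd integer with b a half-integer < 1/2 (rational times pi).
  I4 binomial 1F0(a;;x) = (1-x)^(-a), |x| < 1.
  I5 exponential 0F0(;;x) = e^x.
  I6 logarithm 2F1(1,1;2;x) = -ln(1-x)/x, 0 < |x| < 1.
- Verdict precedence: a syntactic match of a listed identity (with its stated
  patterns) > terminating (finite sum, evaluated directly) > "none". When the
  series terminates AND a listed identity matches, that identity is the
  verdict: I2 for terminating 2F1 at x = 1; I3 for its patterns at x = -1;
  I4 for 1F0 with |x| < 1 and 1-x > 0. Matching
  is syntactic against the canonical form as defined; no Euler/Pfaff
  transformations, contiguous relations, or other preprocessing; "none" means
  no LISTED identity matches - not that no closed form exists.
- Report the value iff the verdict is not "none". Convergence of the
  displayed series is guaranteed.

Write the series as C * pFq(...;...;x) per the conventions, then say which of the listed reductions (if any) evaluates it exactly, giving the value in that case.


First insight: from the first term \frac{10}{9}: the running product (C = 10/9, x = -2/5) telescopes to a rising factorial.
Term ratio: r(k) = -\frac{2}{5} * (k+1) (k+1) / [(k+2) (k+1)] - rational in k. x = -\frac{2}{5}; t_0 = \frac{10}{9}; negate the roots.

Canonical form: C = \frac{10}{9} times 2F1 with upper {1, 1}, lower {2}, x = -\frac{2}{5}. Verdict: logarithm (I6) matches (the logarithm: parameters (1,1;2), x = -\frac{2}{5}). Its exact value is \frac{25}{9} \cdot \ln\left(\frac{7}{5}\right).


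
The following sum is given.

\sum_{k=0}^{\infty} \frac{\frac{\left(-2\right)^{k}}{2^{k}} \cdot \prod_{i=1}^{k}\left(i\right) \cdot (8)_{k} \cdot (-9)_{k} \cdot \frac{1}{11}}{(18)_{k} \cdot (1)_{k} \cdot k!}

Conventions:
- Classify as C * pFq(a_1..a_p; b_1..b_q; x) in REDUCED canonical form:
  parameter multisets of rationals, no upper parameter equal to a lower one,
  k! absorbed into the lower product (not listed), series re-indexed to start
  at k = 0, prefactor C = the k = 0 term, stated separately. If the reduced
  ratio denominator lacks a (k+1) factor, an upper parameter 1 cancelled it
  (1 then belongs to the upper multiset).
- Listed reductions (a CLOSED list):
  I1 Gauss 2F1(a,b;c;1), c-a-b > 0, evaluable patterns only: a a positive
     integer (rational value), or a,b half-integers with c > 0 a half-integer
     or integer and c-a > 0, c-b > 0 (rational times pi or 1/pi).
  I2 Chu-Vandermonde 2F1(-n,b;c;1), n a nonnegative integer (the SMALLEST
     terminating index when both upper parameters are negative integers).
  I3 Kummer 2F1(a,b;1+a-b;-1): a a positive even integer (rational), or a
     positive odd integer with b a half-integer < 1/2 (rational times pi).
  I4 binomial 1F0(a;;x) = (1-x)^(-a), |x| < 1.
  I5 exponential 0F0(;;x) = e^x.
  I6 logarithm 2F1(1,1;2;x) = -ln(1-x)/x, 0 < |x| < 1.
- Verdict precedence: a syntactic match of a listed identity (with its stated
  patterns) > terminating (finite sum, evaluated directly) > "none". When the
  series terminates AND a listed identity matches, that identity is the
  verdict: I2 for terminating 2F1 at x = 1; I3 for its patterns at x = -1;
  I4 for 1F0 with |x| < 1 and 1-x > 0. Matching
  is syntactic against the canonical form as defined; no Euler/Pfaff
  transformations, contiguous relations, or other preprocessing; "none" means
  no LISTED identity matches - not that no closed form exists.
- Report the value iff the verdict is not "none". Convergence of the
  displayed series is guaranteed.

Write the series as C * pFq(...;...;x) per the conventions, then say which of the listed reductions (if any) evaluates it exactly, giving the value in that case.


Prefactor \frac{1}{11}, argument -1: 2F1 with upper {-9, 8} over lower {18}. Verdict at x = -1: Kummer (I3) matches (x = -1; c = 18 equals 1+a-b for upper {-9, 8}: listed pattern). Value: \frac{34}{11}.

Key observation: x = -1 and the two k-th powers (C = 1/11, x = -1) combine into one argument.
Term ratio: r(k) = -1 * (k-9) (k+8) / [(k+18) (k+1)] - poly over poly, x = -1 from leading terms; C = \frac{1}{11} at k = 0.


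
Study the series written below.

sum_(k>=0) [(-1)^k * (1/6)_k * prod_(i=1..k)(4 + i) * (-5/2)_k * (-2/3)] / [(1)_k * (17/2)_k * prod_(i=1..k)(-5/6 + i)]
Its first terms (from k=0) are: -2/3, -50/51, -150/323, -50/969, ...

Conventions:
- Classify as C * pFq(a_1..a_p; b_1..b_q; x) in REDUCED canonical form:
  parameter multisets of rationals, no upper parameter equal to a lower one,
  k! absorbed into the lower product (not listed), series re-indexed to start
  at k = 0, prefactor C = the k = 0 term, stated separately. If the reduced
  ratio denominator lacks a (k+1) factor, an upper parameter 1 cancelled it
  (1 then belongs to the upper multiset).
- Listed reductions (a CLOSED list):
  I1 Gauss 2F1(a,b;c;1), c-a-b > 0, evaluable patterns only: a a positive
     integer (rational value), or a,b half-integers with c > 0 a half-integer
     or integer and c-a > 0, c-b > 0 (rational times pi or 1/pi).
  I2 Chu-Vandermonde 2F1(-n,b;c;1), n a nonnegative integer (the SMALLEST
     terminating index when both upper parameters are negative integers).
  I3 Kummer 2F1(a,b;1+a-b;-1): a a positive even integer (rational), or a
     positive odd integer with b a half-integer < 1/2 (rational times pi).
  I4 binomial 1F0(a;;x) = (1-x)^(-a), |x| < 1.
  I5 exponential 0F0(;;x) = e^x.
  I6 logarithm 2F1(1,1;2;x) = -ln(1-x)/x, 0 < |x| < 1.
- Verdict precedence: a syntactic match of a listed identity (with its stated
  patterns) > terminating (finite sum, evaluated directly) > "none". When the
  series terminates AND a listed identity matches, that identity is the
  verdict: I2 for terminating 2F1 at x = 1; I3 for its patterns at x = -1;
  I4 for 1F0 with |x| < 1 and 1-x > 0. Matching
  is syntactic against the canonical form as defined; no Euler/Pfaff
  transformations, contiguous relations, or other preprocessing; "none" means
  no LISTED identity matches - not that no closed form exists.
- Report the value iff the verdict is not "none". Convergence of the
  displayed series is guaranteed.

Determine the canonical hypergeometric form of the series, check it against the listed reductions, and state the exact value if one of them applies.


Classification (C = -2/3): 2F1 with upper {-5/2, 5}, lower {17/2}, argument x = -1. Verdict: Kummer (I3) applies (x = -1; c = 17/2 equals 1+a-b for upper {-5/2, 5}: listed pattern). Hence: (-45045/65536) * pi.

First insight: t_0 being -2/3, (1)_k (C = -2/3) is k! itself.
Step ratio: r(k) = (-1) * (k-5/2) (k+5) / [(k+17/2) (k+1)] - poly over poly, x = (-1) from leading terms; C = -2/3 at k = 0.


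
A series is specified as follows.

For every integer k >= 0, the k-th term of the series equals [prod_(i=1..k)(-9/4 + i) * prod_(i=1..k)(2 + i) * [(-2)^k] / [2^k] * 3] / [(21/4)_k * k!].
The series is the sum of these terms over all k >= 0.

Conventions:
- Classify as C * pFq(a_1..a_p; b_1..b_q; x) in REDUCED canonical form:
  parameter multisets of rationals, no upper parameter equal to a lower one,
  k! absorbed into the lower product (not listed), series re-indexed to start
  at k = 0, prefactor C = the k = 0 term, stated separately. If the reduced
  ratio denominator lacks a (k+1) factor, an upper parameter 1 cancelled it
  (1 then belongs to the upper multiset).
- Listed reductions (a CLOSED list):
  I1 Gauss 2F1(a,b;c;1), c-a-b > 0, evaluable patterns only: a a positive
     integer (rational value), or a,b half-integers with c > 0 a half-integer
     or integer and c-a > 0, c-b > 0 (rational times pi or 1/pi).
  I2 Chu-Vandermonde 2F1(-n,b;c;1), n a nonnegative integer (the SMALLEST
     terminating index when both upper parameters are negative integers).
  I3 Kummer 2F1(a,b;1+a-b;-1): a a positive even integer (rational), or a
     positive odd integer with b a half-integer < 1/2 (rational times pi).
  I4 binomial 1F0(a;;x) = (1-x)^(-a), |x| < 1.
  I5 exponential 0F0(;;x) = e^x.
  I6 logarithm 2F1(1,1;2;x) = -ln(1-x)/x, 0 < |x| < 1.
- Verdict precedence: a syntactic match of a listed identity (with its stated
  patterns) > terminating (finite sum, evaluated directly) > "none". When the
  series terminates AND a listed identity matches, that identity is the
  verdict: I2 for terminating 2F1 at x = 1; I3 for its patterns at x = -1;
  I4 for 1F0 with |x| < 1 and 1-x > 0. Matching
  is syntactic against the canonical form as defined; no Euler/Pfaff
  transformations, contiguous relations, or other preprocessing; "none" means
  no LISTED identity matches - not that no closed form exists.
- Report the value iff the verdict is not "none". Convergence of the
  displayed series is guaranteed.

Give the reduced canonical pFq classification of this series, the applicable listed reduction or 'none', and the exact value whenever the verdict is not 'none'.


Canonical form: C = 3 times 2F1 with upper {-5/4, 3}, lower {21/4}, x = -1. Verdict: no listed reduction: x = -1 and upper {-5/4, 3} fail every I1-I6 pattern.

Key observation: t_0 being 3, the running product (C = 3) telescopes to a rising factorial.
Ratio: r(k) = (-1) * (k-5/4) (k+3) / [(k+21/4) (k+1)] - poly over poly, x = (-1) from leading terms; C = 3 at k = 0.


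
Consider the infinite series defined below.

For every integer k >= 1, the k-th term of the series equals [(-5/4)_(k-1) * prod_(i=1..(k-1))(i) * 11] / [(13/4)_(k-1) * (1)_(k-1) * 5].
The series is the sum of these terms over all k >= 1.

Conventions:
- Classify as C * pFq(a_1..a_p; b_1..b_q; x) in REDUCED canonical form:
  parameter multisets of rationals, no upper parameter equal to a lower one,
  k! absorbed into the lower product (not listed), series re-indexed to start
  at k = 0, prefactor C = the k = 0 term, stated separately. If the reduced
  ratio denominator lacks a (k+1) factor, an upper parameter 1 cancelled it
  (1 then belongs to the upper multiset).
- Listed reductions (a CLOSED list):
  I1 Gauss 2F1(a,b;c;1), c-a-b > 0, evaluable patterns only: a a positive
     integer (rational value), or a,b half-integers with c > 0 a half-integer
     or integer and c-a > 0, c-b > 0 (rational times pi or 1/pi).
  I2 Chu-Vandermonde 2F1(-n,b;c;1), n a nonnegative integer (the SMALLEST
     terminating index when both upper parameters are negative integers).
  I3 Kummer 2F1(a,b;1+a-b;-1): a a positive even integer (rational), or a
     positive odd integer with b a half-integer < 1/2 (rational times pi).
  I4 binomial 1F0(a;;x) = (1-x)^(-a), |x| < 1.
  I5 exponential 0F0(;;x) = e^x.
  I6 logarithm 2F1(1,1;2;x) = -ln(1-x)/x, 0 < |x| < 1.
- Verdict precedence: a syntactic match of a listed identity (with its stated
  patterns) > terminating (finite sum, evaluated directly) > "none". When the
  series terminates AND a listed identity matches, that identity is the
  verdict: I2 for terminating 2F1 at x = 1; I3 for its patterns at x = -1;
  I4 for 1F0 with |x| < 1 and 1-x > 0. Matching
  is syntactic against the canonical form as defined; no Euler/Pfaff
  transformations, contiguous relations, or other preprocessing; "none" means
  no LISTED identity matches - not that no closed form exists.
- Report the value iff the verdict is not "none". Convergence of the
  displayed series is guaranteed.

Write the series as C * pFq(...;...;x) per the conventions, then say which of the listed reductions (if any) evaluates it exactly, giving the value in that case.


At argument 1: a 2F1 with upper {-5/4, 1}, lower {13/4}, scaled by C = 11/5. Verdict at x = 1: Gauss's theorem (I1) matches (x = 1: the Gamma ratio telescopes since c-a-b = 7/2 > 0 and a = 1 in Z>0). Value: 99/70.

Structural cue: from the first term 11/5: the running product (C = 11/5) telescopes to a rising factorial.
Term ratio: r(k) = 1 * (k-5/4) (k+1) / [(k+13/4) (k+1)] - rational in k. x = 1; t_0 = 11/5; negate the roots.


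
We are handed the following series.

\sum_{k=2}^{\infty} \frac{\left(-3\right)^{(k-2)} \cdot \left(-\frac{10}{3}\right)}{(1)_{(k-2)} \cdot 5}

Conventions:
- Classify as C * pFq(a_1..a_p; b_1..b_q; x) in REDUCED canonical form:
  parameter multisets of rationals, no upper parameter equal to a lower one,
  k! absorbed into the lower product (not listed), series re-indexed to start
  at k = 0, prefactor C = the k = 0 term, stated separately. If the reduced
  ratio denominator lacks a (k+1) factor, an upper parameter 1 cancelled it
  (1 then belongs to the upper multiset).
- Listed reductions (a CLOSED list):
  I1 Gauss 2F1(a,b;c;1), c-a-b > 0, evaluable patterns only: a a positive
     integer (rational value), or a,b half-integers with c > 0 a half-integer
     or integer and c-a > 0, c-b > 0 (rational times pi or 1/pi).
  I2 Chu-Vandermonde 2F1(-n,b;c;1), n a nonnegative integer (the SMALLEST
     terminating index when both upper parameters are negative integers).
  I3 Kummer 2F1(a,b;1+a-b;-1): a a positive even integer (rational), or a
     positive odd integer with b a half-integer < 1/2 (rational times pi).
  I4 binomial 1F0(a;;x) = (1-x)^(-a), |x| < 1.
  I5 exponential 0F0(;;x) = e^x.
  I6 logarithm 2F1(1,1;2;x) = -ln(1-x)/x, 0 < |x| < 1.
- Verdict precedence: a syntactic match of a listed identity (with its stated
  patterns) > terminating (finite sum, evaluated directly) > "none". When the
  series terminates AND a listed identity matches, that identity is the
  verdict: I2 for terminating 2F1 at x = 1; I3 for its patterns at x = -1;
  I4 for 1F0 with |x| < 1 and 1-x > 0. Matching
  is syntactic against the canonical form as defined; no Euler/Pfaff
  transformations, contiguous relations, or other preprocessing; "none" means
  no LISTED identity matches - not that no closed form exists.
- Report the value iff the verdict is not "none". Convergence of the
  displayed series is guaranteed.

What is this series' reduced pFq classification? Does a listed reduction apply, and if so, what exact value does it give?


At argument -3: a 0F0 with upper {-}, lower {-}, scaled by C = -\frac{2}{3}. Verdict (x = -3): exponential (I5) applies (the 0F0 exponential series at x = -3). Value: \left(-\frac{2}{3}\right) \cdot e^{-3}.

Structural cue: x = -3 and the constant factors (prefactor -2/3) combine into one prefactor.
Step ratio: r(k) = -3 * 1 / [(k+1)] - poly over poly, x = -3 from leading terms; C = -\frac{2}{3} at k = 0.
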